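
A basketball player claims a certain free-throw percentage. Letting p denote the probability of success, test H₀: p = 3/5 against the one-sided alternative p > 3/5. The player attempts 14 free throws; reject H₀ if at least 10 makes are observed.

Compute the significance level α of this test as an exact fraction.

The Type I error probability is α = P(Y ≥ 10) computed under H₀, where Y ~ Binomial(14, 3/5).
P(Y ≥ 10) = Σ_{j=10}^{14} C(14,j)·(3/5)^j·(2/5)^{14-j} = 340889877/1220703125.

340889877/1220703125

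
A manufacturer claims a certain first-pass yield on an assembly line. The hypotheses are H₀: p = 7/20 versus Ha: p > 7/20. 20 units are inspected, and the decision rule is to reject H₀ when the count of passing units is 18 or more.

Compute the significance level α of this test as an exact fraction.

55331865643399146571/104857600000000000000000000

α = P(reject H₀ | H₀ true) = P(K ≥ 18 | p = 7/20), with K ~ Binomial(20, 7/20).
Adding the binomial terms for j = 18 through 20 with p = 7/20 yields 55331865643399146571/104857600000000000000000000.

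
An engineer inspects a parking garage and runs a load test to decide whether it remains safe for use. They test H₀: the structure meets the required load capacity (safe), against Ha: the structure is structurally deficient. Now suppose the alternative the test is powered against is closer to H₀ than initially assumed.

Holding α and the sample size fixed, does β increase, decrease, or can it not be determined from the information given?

It increases.

A smaller true effect puts the Ha sampling distribution closer to H₀, so more of it falls in the non-rejection region.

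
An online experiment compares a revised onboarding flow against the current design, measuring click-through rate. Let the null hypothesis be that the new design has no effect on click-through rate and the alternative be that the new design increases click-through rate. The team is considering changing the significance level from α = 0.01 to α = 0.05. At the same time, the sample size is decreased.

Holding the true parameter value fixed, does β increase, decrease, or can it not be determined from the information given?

Cannot be determined from the information given.

The first change alone would make β decrease; the second alone would make β increase. Which effect dominates depends on the magnitudes, which are not given.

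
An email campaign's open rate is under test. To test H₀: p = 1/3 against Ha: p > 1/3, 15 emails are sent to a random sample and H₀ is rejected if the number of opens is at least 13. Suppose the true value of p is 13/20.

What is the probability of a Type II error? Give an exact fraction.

β = P(fail to reject H₀ | Ha true) = P(S ≤ 12 | p = 13/20), S ~ Binomial(15, 13/20).
Summing C(15,j)·(13/20)^j·(7/20)^{15-j} for j = 0..12 gives 30745097163070342213/32768000000000000000.

30745097163070342213/32768000000000000000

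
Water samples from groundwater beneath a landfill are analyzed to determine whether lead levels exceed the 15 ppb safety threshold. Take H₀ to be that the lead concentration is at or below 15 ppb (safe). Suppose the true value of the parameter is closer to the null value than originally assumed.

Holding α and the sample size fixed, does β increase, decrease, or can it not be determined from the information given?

It increases.

A smaller true effect puts the Ha sampling distribution closer to H₀, so more of it falls in the non-rejection region.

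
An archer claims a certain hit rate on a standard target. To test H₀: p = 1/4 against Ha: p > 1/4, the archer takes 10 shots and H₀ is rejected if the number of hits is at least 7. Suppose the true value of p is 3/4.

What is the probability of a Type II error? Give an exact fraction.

Under the alternative p = 3/4, K ~ Binomial(10, 3/4); β is the probability the test does not reject, P(K < 7).
Summing C(10,j)·(3/4)^j·(1/4)^{10-j} for j = 0..6 gives 58753/262144.

58753/262144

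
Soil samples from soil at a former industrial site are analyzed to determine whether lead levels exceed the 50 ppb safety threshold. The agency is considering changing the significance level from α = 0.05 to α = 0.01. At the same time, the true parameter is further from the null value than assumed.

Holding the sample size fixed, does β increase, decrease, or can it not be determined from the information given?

Cannot be determined from the information given.

The first change alone would make β increase; the second alone would make β decrease. Which effect dominates depends on the magnitudes, which are not given.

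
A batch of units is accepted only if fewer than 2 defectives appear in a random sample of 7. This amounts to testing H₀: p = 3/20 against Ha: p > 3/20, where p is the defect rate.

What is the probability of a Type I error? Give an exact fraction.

Under H₀, K ~ Binomial(7, 3/20); the Type I error rate is P(K ≥ 2).
α = 1 − P(K ≤ 1) = 1 − 458613811/640000000 = 181386189/640000000.

181386189/640000000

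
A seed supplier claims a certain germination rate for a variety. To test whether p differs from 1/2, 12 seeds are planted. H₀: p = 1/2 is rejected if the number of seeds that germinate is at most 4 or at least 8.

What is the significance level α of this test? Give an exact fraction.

Under H₀, Y ~ Binomial(12, 1/2); α is the probability of landing in either tail, P(Y ≤ 4) + P(Y ≥ 8).
Each tail has probability (1 + 12 + 66 + 220 + 495)/4096; doubling gives α = 1588/4096 = 397/1024.

397/1024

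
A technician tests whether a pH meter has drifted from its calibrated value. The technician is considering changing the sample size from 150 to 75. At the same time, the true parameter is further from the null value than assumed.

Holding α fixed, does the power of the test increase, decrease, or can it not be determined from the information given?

Cannot be determined from the information given.

The first change alone would make β increase; the second alone would make β decrease. Which effect dominates depends on the magnitudes, which are not given.
Since power = 1 − β, the effect on power is likewise indeterminate.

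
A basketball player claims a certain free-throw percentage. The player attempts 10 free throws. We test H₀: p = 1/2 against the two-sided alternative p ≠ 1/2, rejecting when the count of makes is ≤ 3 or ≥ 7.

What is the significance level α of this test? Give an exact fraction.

α = P(S ≤ 3 or S ≥ 7 | p = 1/2), S ~ Binomial(10, 1/2).
Each tail has probability (1 + 10 + 45 + 120)/1024; doubling gives α = 352/1024 = 11/32.

11/32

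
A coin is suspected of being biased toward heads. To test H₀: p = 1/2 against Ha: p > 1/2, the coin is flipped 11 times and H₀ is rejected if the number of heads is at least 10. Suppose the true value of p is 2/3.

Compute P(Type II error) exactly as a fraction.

β = P(fail to reject H₀ | Ha true) = P(Y ≤ 9 | p = 2/3), Y ~ Binomial(11, 2/3).
Summing C(11,j)·(2/3)^j·(1/3)^{11-j} for j = 0..9 gives 163835/177147.

163835/177147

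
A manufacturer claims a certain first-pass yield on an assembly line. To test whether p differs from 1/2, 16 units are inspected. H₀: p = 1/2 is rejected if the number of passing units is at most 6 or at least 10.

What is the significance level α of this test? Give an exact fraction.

14893/32768

α = P(S ≤ 6 or S ≥ 10 | p = 1/2), S ~ Binomial(16, 1/2).
Each tail has probability (1 + 16 + 120 + 560 + 1820 + 4368 + 8008)/65536; doubling gives α = 29786/65536 = 14893/32768.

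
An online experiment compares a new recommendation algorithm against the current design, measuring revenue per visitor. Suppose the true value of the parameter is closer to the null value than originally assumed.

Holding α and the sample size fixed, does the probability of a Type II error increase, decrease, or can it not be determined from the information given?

When the true parameter is near the null value, the test has a harder time distinguishing Ha from H₀.

It increases.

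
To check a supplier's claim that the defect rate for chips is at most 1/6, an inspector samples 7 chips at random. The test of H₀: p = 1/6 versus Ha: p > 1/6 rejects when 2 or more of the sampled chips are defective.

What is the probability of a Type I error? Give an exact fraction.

7703/23328

The significance level is the probability, assuming p = 1/6, of seeing 2 or more defectives in 7 draws.
α = 1 − P(S ≤ 1) = 1 − 15625/23328 = 7703/23328.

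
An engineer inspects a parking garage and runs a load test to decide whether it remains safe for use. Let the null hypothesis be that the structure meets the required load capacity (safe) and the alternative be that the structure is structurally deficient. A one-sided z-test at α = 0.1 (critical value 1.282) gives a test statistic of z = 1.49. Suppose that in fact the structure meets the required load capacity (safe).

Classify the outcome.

Type I error

Since z = 1.49 > z* = 1.282, H₀ is rejected.
H₀ is true (actually the structure meets the required load capacity (safe)).
Rejecting a true H₀ is a Type I error.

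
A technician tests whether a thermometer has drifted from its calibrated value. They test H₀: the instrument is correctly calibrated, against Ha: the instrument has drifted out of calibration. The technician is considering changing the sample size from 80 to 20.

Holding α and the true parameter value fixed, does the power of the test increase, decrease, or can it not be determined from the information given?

Reducing n widens both sampling distributions, so the test has less ability to distinguish Ha from H₀.
Since power = 1 − β and β increases, power decreases.

It decreases.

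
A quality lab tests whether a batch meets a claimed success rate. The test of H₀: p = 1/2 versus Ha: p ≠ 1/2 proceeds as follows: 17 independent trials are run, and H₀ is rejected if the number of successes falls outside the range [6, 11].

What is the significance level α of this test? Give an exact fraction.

The significance level is the null-hypothesis probability of the rejection region {≤5} ∪ {≥12}.
The two tails are symmetric, so α = 2·(1 + 17 + 136 + 680 + 2380 + 6188)/2^17 = 18804/131072 = 4701/32768.

4701/32768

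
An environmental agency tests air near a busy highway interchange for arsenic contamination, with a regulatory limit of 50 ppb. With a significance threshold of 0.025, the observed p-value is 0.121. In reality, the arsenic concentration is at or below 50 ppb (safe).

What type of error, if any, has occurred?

No error — this is a correct decision.

The conventional null hypothesis is that the arsenic concentration is at or below 50 ppb (safe).
Since p = 0.121 ≥ α = 0.025, H₀ is not rejected.
H₀ is true (actually the arsenic concentration is at or below 50 ppb (safe)).
The decision matches the true state — no error.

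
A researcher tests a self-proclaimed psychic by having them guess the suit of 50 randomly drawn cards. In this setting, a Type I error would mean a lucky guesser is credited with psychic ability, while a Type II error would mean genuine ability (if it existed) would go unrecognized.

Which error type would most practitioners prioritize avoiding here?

Type I error

The Type I consequence (a lucky guesser is credited with psychic ability) is more severe than the Type II consequence (genuine ability (if it existed) would go unrecognized).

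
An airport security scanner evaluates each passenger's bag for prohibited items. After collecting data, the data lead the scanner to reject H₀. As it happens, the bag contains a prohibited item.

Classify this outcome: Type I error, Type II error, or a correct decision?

No error — this is a correct decision.

The conventional null hypothesis here is that the bag contains no prohibited items.
The test rejected a false H₀ — the decision matches the true state.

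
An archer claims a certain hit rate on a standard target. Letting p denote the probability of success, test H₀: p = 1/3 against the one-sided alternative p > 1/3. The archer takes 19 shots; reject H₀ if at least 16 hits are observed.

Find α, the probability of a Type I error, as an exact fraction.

Under H₀, X ~ Binomial(19, 1/3), and α = P(X ≥ 16).
P(X ≥ 16) = Σ_{j=16}^{19} C(19,j)·(1/3)^j·(2/3)^{19-j} = 2825/387420489.

2825/387420489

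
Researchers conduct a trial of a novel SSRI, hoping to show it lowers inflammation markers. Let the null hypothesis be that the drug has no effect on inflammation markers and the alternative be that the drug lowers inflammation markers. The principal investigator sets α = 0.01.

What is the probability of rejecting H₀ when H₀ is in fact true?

The significance level α is, by definition, the probability of a Type I error — P(reject H₀ | H₀ true).

0.01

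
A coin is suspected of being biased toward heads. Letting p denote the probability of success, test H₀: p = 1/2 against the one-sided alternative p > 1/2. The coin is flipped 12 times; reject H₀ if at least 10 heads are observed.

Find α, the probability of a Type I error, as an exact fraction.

Under H₀, S ~ Binomial(12, 1/2), and α = P(S ≥ 10).
That's C(12,10) + C(12,11) + C(12,12) over 2^12, i.e. (66 + 12 + 1)/4096 = 79/4096.

79/4096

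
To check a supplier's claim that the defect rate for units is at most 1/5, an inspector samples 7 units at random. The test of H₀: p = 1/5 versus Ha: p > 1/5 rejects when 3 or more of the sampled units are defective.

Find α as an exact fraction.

2313/15625

Under H₀, K ~ Binomial(7, 1/5); the Type I error rate is P(K ≥ 3).
Computing the lower-tail complement: 1 − 13312/15625 = 2313/15625.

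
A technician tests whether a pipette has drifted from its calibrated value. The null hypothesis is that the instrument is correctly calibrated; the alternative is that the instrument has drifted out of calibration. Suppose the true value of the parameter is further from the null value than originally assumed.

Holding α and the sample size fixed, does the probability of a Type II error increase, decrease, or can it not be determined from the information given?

It decreases.

A bigger departure from H₀ is easier for the test to detect, so it fails to reject less often.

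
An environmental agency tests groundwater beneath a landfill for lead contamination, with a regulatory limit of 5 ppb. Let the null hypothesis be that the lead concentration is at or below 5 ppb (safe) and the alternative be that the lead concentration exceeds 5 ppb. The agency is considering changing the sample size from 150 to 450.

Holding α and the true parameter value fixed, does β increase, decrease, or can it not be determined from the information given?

More data shrinks sampling variability; the test statistic under Ha concentrates further from the null value, making rejection more likely.

It decreases.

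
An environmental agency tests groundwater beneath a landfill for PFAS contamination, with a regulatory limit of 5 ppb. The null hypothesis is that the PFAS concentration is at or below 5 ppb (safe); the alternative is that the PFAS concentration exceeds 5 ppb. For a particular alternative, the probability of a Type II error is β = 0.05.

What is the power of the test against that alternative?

0.95

Power = 1 − β = 1 − 0.05 = 0.95.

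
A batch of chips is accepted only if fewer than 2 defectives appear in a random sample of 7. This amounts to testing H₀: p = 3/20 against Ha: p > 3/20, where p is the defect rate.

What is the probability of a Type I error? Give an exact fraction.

181386189/640000000

The significance level is the probability, assuming p = 3/20, of seeing 2 or more defectives in 7 draws.
α = 1 − P(S ≤ 1) = 1 − 458613811/640000000 = 181386189/640000000.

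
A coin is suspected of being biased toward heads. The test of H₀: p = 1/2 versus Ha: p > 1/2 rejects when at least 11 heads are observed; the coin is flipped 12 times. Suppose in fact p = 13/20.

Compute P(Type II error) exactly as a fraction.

3922160441778411/4096000000000000

A Type II error is failing to reject when Ha holds: with p = 13/20, β = P(S ≤ 10).
Adding the binomial probabilities P(S=0)+…+P(S=10) at p = 13/20 gives 3922160441778411/4096000000000000.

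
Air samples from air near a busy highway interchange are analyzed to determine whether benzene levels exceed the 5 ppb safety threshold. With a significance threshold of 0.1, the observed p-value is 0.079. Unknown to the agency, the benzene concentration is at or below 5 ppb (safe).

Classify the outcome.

Type I error

The conventional null hypothesis is that the benzene concentration is at or below 5 ppb (safe).
Since p = 0.079 < α = 0.1, H₀ is rejected.
H₀ is true (actually the benzene concentration is at or below 5 ppb (safe)).
Rejecting a true H₀ is a Type I error.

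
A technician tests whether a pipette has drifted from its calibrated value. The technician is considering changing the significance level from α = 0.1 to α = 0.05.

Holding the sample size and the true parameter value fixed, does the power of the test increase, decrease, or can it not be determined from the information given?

A smaller α moves the rejection region further into the tail. With the alternative true, more outcomes now fall outside the rejection region, so failing to reject becomes more likely.
Since power = 1 − β and β increases, power decreases.

It decreases.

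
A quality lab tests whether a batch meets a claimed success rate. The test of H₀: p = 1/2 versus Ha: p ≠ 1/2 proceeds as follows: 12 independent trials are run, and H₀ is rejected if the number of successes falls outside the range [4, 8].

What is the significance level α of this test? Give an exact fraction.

299/2048

α = P(X ≤ 3 or X ≥ 9 | p = 1/2), X ~ Binomial(12, 1/2).
The two tails are symmetric, so α = 2·(1 + 12 + 66 + 220)/2^12 = 598/4096 = 299/2048.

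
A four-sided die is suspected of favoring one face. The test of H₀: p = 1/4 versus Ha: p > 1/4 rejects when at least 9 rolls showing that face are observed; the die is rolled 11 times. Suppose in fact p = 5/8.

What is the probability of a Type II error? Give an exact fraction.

β = P(fail to reject H₀ | Ha true) = P(X ≤ 8 | p = 5/8), X ~ Binomial(11, 5/8).
Equivalently, β = 1 − P(X ≥ 9) = 7252043967/8589934592.

7252043967/8589934592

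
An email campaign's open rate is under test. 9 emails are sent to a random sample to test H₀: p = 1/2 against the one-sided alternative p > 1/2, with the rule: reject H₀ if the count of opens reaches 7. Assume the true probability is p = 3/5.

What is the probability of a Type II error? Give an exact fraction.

1500416/1953125

β = P(fail to reject H₀ | Ha true) = P(S ≤ 6 | p = 3/5), S ~ Binomial(9, 3/5).
Adding the binomial probabilities P(S=0)+…+P(S=6) at p = 3/5 gives 1500416/1953125.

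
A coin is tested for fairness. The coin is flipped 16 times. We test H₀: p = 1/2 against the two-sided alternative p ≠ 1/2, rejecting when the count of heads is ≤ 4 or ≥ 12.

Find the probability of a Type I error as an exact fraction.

The significance level is the null-hypothesis probability of the rejection region {≤4} ∪ {≥12}.
Each tail has probability (1 + 16 + 120 + 560 + 1820)/65536; doubling gives α = 5034/65536 = 2517/32768.

2517/32768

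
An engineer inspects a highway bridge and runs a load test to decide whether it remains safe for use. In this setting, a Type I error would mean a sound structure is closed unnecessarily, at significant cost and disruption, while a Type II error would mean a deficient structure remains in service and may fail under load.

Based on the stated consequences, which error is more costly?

The Type II consequence (a deficient structure remains in service and may fail under load) is more severe than the Type I consequence (a sound structure is closed unnecessarily, at significant cost and disruption).

Type II error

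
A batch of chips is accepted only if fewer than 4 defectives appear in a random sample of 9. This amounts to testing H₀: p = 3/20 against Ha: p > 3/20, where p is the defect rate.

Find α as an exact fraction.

4343234013/128000000000

α = P(reject H₀ | H₀ true) = P(S ≥ 4 | p = 3/20), S ~ Binomial(9, 3/20).
Via the complement, α = 1 − Σ_{j=0}^{3} C(9,j)(3/20)^j(17/20)^{9-j} = 4343234013/128000000000.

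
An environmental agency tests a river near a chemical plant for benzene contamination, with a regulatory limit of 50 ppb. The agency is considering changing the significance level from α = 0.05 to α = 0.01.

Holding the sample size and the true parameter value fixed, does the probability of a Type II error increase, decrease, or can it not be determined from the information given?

It increases.

A smaller α moves the rejection region further into the tail. With the alternative true, more outcomes now fall outside the rejection region, so failing to reject becomes more likely.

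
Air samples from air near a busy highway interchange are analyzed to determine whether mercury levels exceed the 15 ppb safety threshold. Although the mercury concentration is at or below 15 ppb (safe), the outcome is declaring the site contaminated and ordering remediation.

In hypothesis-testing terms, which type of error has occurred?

The null hypothesis here is that the mercury concentration is at or below 15 ppb (safe).
'Declaring the site contaminated and ordering remediation' corresponds to rejecting H₀.
H₀ was rejected but H₀ is true — a Type I error (false positive).

Type I error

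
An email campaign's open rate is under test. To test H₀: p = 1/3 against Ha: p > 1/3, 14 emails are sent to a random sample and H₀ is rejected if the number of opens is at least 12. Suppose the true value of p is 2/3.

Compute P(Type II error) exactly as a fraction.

1426387/1594323

A Type II error is failing to reject when Ha holds: with p = 2/3, β = P(Y ≤ 11).
Adding the binomial probabilities P(Y=0)+…+P(Y=11) at p = 2/3 gives 1426387/1594323.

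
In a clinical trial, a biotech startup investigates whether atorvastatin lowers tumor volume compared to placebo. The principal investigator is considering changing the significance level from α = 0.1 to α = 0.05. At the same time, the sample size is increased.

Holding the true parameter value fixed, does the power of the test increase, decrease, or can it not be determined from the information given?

The first change alone would make β increase; the second alone would make β decrease. Which effect dominates depends on the magnitudes, which are not given.
Since power = 1 − β, the effect on power is likewise indeterminate.

Cannot be determined from the information given.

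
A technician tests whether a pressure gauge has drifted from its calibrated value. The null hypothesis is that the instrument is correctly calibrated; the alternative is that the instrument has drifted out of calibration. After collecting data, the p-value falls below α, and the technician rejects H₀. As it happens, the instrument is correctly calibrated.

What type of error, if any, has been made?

H₀ was rejected, but H₀ is actually true.
Rejecting a true null hypothesis is a Type I error (false positive).

Type I error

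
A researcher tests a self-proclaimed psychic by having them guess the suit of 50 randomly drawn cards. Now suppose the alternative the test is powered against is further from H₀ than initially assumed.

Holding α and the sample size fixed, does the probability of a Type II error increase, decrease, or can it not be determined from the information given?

It decreases.

A larger true effect moves the Ha sampling distribution further from the H₀ critical value, making rejection more likely when Ha is true.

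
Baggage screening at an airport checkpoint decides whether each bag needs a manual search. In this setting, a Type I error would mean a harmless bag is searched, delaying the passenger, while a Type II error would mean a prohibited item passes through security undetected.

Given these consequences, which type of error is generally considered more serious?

The Type II consequence (a prohibited item passes through security undetected) is more severe than the Type I consequence (a harmless bag is searched, delaying the passenger).

Type II error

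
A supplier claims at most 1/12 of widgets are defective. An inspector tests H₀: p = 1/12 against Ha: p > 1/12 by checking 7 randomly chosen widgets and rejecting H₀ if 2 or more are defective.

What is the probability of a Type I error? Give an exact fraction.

219095/1990656

α = P(reject H₀ | H₀ true) = P(K ≥ 2 | p = 1/12), K ~ Binomial(7, 1/12).
Via the complement, α = 1 − Σ_{j=0}^{1} C(7,j)(1/12)^j(11/12)^{7-j} = 219095/1990656.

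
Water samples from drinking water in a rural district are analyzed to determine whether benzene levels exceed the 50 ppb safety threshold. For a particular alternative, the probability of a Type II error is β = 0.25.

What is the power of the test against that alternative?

0.75

Power = 1 − β = 1 − 0.25 = 0.75.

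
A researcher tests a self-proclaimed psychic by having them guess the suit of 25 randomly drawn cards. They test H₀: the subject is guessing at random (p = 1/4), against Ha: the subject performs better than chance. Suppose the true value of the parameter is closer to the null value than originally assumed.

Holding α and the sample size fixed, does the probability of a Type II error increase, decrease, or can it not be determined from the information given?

A smaller true effect puts the Ha sampling distribution closer to H₀, so more of it falls in the non-rejection region.

It increases.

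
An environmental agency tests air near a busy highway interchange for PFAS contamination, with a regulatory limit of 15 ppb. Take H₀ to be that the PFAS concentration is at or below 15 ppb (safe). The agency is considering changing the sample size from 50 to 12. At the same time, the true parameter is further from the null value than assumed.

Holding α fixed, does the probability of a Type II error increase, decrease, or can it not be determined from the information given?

Cannot be determined from the information given.

The first change alone would make β increase; the second alone would make β decrease. Which effect dominates depends on the magnitudes, which are not given.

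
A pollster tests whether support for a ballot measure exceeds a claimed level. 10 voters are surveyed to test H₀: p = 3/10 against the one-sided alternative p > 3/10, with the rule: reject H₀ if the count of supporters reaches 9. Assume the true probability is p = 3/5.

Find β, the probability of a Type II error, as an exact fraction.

A Type II error is failing to reject when Ha holds: with p = 3/5, β = P(Y ≤ 8).
Summing C(10,j)·(3/5)^j·(2/5)^{10-j} for j = 0..8 gives 9312916/9765625.

9312916/9765625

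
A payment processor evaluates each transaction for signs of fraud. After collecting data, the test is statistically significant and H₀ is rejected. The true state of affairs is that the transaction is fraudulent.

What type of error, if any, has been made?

The conventional null hypothesis here is that the transaction is legitimate.
The test rejected a false H₀ — the decision matches the true state.

Neither — the decision is correct.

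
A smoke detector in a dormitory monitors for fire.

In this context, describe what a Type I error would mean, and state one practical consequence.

A Type I error would mean concluding that there is a fire when in fact there is no fire. Consequence: the building is evacuated for a false alarm, disrupting work.

With the conventional null hypothesis that there is no fire:
A Type I error is rejecting H₀ when H₀ is true.
Here that means sounding the alarm and evacuating the building when actually there is no fire.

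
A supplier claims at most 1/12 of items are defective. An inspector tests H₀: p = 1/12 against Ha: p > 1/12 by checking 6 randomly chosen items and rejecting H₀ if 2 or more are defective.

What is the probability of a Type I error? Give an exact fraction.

Under H₀, K ~ Binomial(6, 1/12); the Type I error rate is P(K ≥ 2).
Via the complement, α = 1 − Σ_{j=0}^{1} C(6,j)(1/12)^j(11/12)^{6-j} = 248117/2985984.

248117/2985984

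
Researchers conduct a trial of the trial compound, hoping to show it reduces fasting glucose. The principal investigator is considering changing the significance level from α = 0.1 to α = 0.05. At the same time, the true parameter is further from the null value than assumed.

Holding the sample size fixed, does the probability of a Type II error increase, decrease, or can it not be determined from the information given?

The first change alone would make β increase; the second alone would make β decrease. Which effect dominates depends on the magnitudes, which are not given.

Cannot be determined from the information given.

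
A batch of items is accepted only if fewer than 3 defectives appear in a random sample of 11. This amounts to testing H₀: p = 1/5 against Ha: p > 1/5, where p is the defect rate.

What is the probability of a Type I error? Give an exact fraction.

3736313/9765625

α = P(reject H₀ | H₀ true) = P(S ≥ 3 | p = 1/5), S ~ Binomial(11, 1/5).
Via the complement, α = 1 − Σ_{j=0}^{2} C(11,j)(1/5)^j(4/5)^{11-j} = 3736313/9765625.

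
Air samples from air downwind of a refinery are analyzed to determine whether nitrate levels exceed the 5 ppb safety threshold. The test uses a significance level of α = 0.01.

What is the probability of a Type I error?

The significance level α is, by definition, the probability of a Type I error — P(reject H₀ | H₀ true).

0.01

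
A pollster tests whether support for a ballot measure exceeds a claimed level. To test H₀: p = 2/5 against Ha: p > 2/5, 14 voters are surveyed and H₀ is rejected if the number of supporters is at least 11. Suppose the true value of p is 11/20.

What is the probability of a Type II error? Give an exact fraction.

A Type II error is failing to reject when Ha holds: with p = 11/20, β = P(S ≤ 10).
Adding the binomial probabilities P(S=0)+…+P(S=10) at p = 11/20 gives 767413934602409223/819200000000000000.

767413934602409223/819200000000000000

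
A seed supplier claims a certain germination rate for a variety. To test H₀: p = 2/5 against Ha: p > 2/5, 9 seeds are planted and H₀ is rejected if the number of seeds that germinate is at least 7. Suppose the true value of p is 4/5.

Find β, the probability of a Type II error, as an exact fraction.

Under the alternative p = 4/5, X ~ Binomial(9, 4/5); β is the probability the test does not reject, P(X < 7).
Summing C(9,j)·(4/5)^j·(1/5)^{9-j} for j = 0..6 gives 511333/1953125.

511333/1953125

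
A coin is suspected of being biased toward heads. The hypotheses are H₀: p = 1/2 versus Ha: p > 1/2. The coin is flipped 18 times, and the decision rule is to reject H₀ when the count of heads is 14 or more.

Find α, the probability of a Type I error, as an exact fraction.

The Type I error probability is α = P(Y ≥ 14) computed under H₀, where Y ~ Binomial(18, 1/2).
P(Y ≥ 14) = [C(18,14) + C(18,15) + C(18,16) + C(18,17) + C(18,18)] / 2^18 = (3060 + 816 + 153 + 18 + 1) / 262144 = 4048/262144 = 253/16384.

253/16384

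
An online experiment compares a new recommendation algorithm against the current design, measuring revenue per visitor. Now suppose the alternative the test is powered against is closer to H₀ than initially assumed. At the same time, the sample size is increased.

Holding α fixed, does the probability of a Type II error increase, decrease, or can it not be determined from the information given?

The first change alone would make β increase; the second alone would make β decrease. Which effect dominates depends on the magnitudes, which are not given.

Cannot be determined from the information given.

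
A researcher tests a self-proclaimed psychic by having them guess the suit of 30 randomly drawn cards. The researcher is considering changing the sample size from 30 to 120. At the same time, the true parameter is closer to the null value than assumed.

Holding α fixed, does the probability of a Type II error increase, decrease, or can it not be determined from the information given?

Cannot be determined from the information given.

The first change alone would make β decrease; the second alone would make β increase. Which effect dominates depends on the magnitudes, which are not given.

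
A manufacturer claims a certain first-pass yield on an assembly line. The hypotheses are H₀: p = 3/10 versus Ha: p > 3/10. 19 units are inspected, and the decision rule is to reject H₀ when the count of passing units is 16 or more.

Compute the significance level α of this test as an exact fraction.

Under H₀, S ~ Binomial(19, 3/10), and α = P(S ≥ 16).
Adding the binomial terms for j = 16 through 19 with p = 3/10 yields 1930258016361/1250000000000000000.

1930258016361/1250000000000000000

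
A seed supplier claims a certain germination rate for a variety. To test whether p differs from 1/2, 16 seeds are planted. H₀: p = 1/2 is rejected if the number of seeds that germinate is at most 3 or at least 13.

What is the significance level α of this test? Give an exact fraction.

The significance level is the null-hypothesis probability of the rejection region {≤3} ∪ {≥13}.
The two tails are symmetric, so α = 2·(1 + 16 + 120 + 560)/2^16 = 1394/65536 = 697/32768.

697/32768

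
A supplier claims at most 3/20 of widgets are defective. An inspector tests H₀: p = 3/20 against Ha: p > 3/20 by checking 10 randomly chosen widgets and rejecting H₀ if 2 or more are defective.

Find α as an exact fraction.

4666369804641/10240000000000

Under H₀, Y ~ Binomial(10, 3/20); the Type I error rate is P(Y ≥ 2).
α = 1 − P(Y ≤ 1) = 1 − 5573630195359/10240000000000 = 4666369804641/10240000000000.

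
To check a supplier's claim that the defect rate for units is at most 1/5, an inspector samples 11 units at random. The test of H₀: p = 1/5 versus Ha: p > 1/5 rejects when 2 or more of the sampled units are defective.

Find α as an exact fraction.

Under H₀, X ~ Binomial(11, 1/5); the Type I error rate is P(X ≥ 2).
Via the complement, α = 1 − Σ_{j=0}^{1} C(11,j)(1/5)^j(4/5)^{11-j} = 6619897/9765625.

6619897/9765625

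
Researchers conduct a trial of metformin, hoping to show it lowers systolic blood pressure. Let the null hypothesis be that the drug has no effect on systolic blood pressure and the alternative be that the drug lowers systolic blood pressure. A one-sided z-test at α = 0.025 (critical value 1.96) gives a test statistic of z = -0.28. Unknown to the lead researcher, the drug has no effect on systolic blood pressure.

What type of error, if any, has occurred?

Neither — the decision is correct.

Since z = -0.28 ≤ z* = 1.96, H₀ is not rejected.
H₀ is true (actually the drug has no effect on systolic blood pressure).
The decision matches the true state — no error.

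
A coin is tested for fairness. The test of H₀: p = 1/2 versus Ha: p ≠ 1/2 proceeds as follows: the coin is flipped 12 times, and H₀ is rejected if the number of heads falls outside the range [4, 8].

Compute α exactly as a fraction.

Under H₀, K ~ Binomial(12, 1/2); α is the probability of landing in either tail, P(K ≤ 3) + P(K ≥ 9).
The two tails are symmetric, so α = 2·(1 + 12 + 66 + 220)/2^12 = 598/4096 = 299/2048.

299/2048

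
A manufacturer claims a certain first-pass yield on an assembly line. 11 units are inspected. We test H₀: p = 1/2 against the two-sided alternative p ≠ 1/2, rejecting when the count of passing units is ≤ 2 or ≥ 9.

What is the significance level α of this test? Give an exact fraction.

67/1024

Under H₀, X ~ Binomial(11, 1/2); α is the probability of landing in either tail, P(X ≤ 2) + P(X ≥ 9).
Each tail has probability (1 + 11 + 55)/2048; doubling gives α = 134/2048 = 67/1024.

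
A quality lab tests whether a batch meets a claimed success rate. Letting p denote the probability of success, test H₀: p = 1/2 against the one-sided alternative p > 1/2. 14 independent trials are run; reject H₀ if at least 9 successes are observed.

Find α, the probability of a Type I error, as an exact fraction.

The Type I error probability is α = P(S ≥ 9) computed under H₀, where S ~ Binomial(14, 1/2).
Summing the upper tail: (2002 + 1001 + 364 + 91 + 14 + 1) / 2^14 = 3473/16384.

3473/16384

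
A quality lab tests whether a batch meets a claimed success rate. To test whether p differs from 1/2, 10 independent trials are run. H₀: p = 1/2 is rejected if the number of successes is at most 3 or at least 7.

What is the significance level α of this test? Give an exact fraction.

11/32

Under H₀, Y ~ Binomial(10, 1/2); α is the probability of landing in either tail, P(Y ≤ 3) + P(Y ≥ 7).
Each tail has probability (1 + 10 + 45 + 120)/1024; doubling gives α = 352/1024 = 11/32.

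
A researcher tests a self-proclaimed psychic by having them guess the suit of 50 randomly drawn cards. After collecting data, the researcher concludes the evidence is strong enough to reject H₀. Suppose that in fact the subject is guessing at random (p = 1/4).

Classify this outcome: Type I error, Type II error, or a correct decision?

Type I error

The conventional null hypothesis here is that the subject is guessing at random (p = 1/4).
H₀ was rejected, but H₀ is actually true.
Rejecting a true null hypothesis is a Type I error (false positive).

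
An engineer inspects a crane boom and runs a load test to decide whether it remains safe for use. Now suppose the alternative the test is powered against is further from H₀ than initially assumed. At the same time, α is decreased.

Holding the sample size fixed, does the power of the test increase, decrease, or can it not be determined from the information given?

Cannot be determined from the information given.

The first change alone would make β decrease; the second alone would make β increase. Which effect dominates depends on the magnitudes, which are not given.
Since power = 1 − β, the effect on power is likewise indeterminate.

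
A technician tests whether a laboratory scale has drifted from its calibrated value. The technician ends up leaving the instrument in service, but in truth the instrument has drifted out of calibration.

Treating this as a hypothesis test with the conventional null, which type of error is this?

Type II error

The null hypothesis here is that the instrument is correctly calibrated.
'Leaving the instrument in service' corresponds to failing to reject H₀.
H₀ was not rejected but H₀ is false — a Type II error (false negative).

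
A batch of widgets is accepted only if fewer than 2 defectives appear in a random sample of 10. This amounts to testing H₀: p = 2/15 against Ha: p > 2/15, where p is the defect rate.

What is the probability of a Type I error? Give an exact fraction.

Under H₀, X ~ Binomial(10, 2/15); the Type I error rate is P(X ≥ 2).
α = 1 − P(X ≤ 1) = 1 − 116649493103/192216796875 = 75567303772/192216796875.

75567303772/192216796875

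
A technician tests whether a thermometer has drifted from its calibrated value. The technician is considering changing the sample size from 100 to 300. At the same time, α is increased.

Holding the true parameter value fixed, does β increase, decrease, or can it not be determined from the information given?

It decreases.

More data shrinks sampling variability; the test statistic under Ha concentrates further from the null value, making rejection more likely. A larger α widens the rejection region, so when the alternative is true more outcomes lead to rejection — failing to reject becomes less likely. Both changes push β in the same direction.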